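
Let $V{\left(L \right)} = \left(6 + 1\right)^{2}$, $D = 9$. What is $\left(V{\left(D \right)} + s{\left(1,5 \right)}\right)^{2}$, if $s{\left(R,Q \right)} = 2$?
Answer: $2601$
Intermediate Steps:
$V{\left(L \right)} = 49$ ($V{\left(L \right)} = 7^{2} = 49$)
$\left(V{\left(D \right)} + s{\left(1,5 \right)}\right)^{2} = \left(49 + 2\right)^{2} = 51^{2} = 2601$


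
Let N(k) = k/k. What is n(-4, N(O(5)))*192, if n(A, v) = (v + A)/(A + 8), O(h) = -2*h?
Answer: -144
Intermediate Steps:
N(k) = 1
n(A, v) = (A + v)/(8 + A)
n(-4, N(O(5)))*192 = ((-4 + 1)/(8 - 4))*192 = (-3/4)*192 = ((¼)*(-3))*192 = -¾*192 = -144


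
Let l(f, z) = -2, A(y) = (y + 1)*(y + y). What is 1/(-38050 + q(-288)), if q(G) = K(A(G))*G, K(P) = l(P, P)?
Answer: -1/37474 ≈ -2.6685e-5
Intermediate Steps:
A(y) = 2*y*(1 + y) (A(y) = (1 + y)*(2*y) = 2*y*(1 + y))
K(P) = -2
q(G) = -2*G
1/(-38050 + q(-288)) = 1/(-38050 - 2*(-288)) = 1/(-38050 + 576) = 1/(-37474) = -1/37474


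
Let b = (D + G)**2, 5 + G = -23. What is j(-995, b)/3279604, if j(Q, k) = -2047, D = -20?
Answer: -2047/3279604 ≈ -0.00062416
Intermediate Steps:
G = -28 (G = -5 - 23 = -28)
b = 2304 (b = (-20 - 28)**2 = (-48)**2 = 2304)
j(-995, b)/3279604 = -2047/3279604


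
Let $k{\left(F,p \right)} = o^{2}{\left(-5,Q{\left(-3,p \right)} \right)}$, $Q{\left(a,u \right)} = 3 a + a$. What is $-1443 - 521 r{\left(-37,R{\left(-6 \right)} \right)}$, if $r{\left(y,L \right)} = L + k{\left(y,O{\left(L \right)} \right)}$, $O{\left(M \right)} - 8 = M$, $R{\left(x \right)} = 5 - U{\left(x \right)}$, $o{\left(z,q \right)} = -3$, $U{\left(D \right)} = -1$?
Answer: $-9258$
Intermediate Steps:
$Q{\left(a,u \right)} = 4 a$
$R{\left(x \right)} = 6$ ($R{\left(x \right)} = 5 - -1 = 5 + 1 = 6$)
$O{\left(M \right)} = 8 + M$
$k{\left(F,p \right)} = 9$ ($k{\left(F,p \right)} = \left(-3\right)^{2} = 9$)
$r{\left(y,L \right)} = 9 + L$ ($r{\left(y,L \right)} = L + 9 = 9 + L$)
$-1443 - 521 r{\left(-37,R{\left(-6 \right)} \right)} = -1443 - 521 \left(9 + 6\right) = -1443 - 7815 = -9258$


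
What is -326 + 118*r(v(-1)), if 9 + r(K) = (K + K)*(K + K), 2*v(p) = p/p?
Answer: -1270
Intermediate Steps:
v(p) = ½ (v(p) = (p/p)/2 = (½)*1 = ½)
r(K) = -9 + 4*K² (r(K) = -9 + (K + K)*(K + K) = -9 + (2*K)*(2*K) = -9 + 4*K²)
-326 + 118*r(v(-1)) = -326 + 118*(-9 + 4*(½)²) = -326 + 118*(-9 + 4*(¼)) = -326 + 118*(-9 + 1) = -326 + 118*(-8) = -326 - 944 = -1270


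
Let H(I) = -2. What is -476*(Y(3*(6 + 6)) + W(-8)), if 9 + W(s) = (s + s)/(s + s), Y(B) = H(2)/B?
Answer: 34510/9 ≈ 3834.4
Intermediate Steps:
Y(B) = -2/B
W(s) = -8 (W(s) = -9 + (s + s)/(s + s) = -9 + (2*s)/((2*s)) = -9 + (2*s)*(1/(2*s)) = -9 + 1 = -8)
-476*(Y(3*(6 + 6)) + W(-8)) = -476*(-2*1/(3*(6 + 6)) - 8) = -476*(-2/(3*12) - 8) = -476*(-2/36 - 8) = -476*(-2*1/36 - 8) = -476*(-1/18 - 8) = -476*(-145/18) = 34510/9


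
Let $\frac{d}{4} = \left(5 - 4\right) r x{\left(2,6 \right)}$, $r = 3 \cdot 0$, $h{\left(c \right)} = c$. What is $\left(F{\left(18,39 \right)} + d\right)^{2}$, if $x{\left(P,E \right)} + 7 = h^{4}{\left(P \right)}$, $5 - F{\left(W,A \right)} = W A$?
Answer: $485809$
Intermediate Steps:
$F{\left(W,A \right)} = 5 - A W$ ($F{\left(W,A \right)} = 5 - W A = 5 - A W$)
$x{\left(P,E \right)} = -7 + P^{4}$
$r = 0$
$d = 0$ ($d = 4 \left(5 - 4\right) 0 \left(-7 + 2^{4}\right) = 4 \cdot 1 \cdot 0 \left(-7 + 16\right) = 4 \cdot 0 \cdot 9 = 4 \cdot 0 = 0$)
$\left(F{\left(18,39 \right)} + d\right)^{2} = \left(\left(5 - 39 \cdot 18\right) + 0\right)^{2} = \left(\left(5 - 702\right) + 0\right)^{2} = \left(-697 + 0\right)^{2} = \left(-697\right)^{2} = 485809$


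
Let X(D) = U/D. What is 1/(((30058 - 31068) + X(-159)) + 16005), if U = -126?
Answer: 53/794777 ≈ 6.6685e-5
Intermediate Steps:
X(D) = -126/D
1/(((30058 - 31068) + X(-159)) + 16005) = 1/(((30058 - 31068) - 126/(-159)) + 16005) = 1/((-1010 - 126*(-1/159)) + 16005) = 1/((-1010 + 42/53) + 16005) = 1/(-53488/53 + 16005) = 1/(794777/53) = 53/794777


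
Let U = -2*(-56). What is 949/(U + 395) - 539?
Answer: -20948/39 ≈ -537.13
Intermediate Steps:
U = 112
949/(U + 395) - 539 = 949/(112 + 395) - 539 = 949/507 - 539 = (1/507)*949 - 539 = 73/39 - 539 = -20948/39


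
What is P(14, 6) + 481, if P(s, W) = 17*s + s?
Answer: 733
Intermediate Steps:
P(s, W) = 18*s
P(14, 6) + 481 = 18*14 + 481 = 252 + 481 = 733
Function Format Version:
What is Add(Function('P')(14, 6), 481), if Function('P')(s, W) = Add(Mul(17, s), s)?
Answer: 733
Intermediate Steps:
Function('P')(s, W) = Mul(18, s)
Add(Function('P')(14, 6), 481) = Add(Mul(18, 14), 481) = Add(252, 481) = 733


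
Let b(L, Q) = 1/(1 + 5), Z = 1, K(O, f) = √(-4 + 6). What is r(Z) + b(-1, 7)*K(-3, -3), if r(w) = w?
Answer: 1 + √2/6 ≈ 1.2357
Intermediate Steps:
K(O, f) = √2
b(L, Q) = ⅙ (b(L, Q) = 1/6 = ⅙)
r(Z) + b(-1, 7)*K(-3, -3) = 1 + √2/6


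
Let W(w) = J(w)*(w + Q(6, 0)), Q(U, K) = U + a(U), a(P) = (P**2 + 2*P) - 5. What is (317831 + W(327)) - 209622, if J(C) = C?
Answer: 231161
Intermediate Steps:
a(P) = -5 + P**2 + 2*P
Q(U, K) = -5 + U**2 + 3*U (Q(U, K) = U + (-5 + U**2 + 2*U) = -5 + U**2 + 3*U)
W(w) = w*(49 + w) (W(w) = w*(w + (-5 + 6**2 + 3*6)) = w*(w + (-5 + 36 + 18)) = w*(w + 49) = w*(49 + w))
(317831 + W(327)) - 209622 = (317831 + 327*(49 + 327)) - 209622 = (317831 + 327*376) - 209622 = (317831 + 122952) - 209622 = 440783 - 209622 = 231161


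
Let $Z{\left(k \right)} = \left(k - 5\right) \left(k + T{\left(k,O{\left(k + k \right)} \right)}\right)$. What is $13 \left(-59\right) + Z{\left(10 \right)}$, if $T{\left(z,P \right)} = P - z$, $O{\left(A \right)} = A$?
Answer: $-667$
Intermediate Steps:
$Z{\left(k \right)} = 2 k \left(-5 + k\right)$ ($Z{\left(k \right)} = \left(k - 5\right) \left(k + \left(\left(k + k\right) - k\right)\right) = \left(-5 + k\right) \left(k + \left(2 k - k\right)\right) = \left(-5 + k\right) \left(k + k\right) = \left(-5 + k\right) 2 k = 2 k \left(-5 + k\right)$)
$13 \left(-59\right) + Z{\left(10 \right)} = 13 \left(-59\right) + 2 \cdot 10 \left(-5 + 10\right) = -767 + 2 \cdot 10 \cdot 5 = -767 + 100 = -667$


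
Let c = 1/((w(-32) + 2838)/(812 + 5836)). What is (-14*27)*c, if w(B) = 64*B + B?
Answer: -1256472/379 ≈ -3315.2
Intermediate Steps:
w(B) = 65*B
c = 3324/379 (c = 1/((65*(-32) + 2838)/(812 + 5836)) = 1/((-2080 + 2838)/6648) = 1/(758*(1/6648)) = 1/(379/3324) = 3324/379 ≈ 8.7704)
(-14*27)*c = -14*27*(3324/379) = -378*3324/379 = -1256472/379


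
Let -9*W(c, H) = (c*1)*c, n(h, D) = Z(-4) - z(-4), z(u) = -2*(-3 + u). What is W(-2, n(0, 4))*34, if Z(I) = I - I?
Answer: -136/9 ≈ -15.111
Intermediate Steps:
Z(I) = 0
z(u) = 6 - 2*u
n(h, D) = -14 (n(h, D) = 0 - (6 - 2*(-4)) = 0 - (6 + 8) = 0 - 1*14 = 0 - 14 = -14)
W(c, H) = -c**2/9 (W(c, H) = -c*1*c/9 = -c*c/9 = -c**2/9)
W(-2, n(0, 4))*34 = -1/9*(-2)**2*34 = -1/9*4*34 = -4/9*34 = -136/9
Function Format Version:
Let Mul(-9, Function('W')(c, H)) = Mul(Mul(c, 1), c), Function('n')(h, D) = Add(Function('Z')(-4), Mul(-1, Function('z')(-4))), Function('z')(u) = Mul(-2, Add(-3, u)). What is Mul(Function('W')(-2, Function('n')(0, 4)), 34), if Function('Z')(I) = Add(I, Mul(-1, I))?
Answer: Rational(-136, 9) ≈ -15.111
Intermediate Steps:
Function('Z')(I) = 0
Function('z')(u) = Add(6, Mul(-2, u))
Function('n')(h, D) = -14 (Function('n')(h, D) = Add(0, Mul(-1, Add(6, Mul(-2, -4)))) = Add(0, Mul(-1, Add(6, 8))) = Add(0, Mul(-1, 14)) = Add(0, -14) = -14)
Function('W')(c, H) = Mul(Rational(-1, 9), Pow(c, 2)) (Function('W')(c, H) = Mul(Rational(-1, 9), Mul(Mul(c, 1), c)) = Mul(Rational(-1, 9), Mul(c, c)) = Mul(Rational(-1, 9), Pow(c, 2)))
Mul(Function('W')(-2, Function('n')(0, 4)), 34) = Mul(Mul(Rational(-1, 9), Pow(-2, 2)), 34) = Mul(Mul(Rational(-1, 9), 4), 34) = Mul(Rational(-4, 9), 34) = Rational(-136, 9)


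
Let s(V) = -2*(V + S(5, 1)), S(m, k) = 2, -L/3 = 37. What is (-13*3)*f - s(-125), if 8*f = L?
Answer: 2361/8 ≈ 295.13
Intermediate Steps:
L = -111 (L = -3*37 = -111)
f = -111/8 (f = (1/8)*(-111) = -111/8 ≈ -13.875)
s(V) = -4 - 2*V (s(V) = -2*(V + 2) = -2*(2 + V) = -4 - 2*V)
(-13*3)*f - s(-125) = -13*3*(-111/8) - (-4 - 2*(-125)) = -39*(-111/8) - (-4 + 250) = 4329/8 - 1*246 = 4329/8 - 246 = 2361/8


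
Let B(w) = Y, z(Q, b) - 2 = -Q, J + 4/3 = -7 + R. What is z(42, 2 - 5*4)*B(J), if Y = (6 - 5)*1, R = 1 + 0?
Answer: -40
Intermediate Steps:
R = 1
J = -22/3 (J = -4/3 + (-7 + 1) = -4/3 - 6 = -22/3 ≈ -7.3333)
z(Q, b) = 2 - Q
Y = 1 (Y = 1*1 = 1)
B(w) = 1
z(42, 2 - 5*4)*B(J) = (2 - 1*42)*1 = (2 - 42)*1 = -40*1 = -40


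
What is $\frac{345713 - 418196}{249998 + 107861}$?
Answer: $- \frac{72483}{357859} \approx -0.20255$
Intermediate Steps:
$\frac{345713 - 418196}{249998 + 107861} = - \frac{72483}{357859}$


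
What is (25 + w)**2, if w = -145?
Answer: 14400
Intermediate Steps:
(25 + w)**2 = (25 - 145)**2 = (-120)**2 = 14400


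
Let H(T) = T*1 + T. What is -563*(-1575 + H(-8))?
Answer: 895733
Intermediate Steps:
H(T) = 2*T (H(T) = T + T = 2*T)
-563*(-1575 + H(-8)) = -563*(-1575 + 2*(-8)) = -563*(-1575 - 16) = -563*(-1591) = 895733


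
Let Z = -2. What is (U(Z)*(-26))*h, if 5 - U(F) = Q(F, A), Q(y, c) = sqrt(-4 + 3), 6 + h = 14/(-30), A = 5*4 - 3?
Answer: 2522/3 - 2522*I/15 ≈ 840.67 - 168.13*I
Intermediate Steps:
A = 17 (A = 20 - 3 = 17)
h = -97/15 (h = -6 + 14/(-30) = -6 + 14*(-1/30) = -6 - 7/15 = -97/15 ≈ -6.4667)
Q(y, c) = I (Q(y, c) = sqrt(-1) = I)
U(F) = 5 - I
(U(Z)*(-26))*h = ((5 - I)*(-26))*(-97/15) = (-130 + 26*I)*(-97/15) = 2522/3 - 2522*I/15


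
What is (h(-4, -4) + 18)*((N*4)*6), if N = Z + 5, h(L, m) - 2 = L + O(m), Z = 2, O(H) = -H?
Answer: 3360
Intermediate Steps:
h(L, m) = 2 + L - m (h(L, m) = 2 + (L - m) = 2 + L - m)
N = 7 (N = 2 + 5 = 7)
(h(-4, -4) + 18)*((N*4)*6) = ((2 - 4 - 1*(-4)) + 18)*((7*4)*6) = ((2 - 4 + 4) + 18)*(28*6) = (2 + 18)*168 = 20*168 = 3360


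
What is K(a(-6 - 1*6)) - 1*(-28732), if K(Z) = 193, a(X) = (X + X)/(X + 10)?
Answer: 28925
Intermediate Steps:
a(X) = 2*X/(10 + X) (a(X) = (2*X)/(10 + X) = 2*X/(10 + X))
K(a(-6 - 1*6)) - 1*(-28732) = 193 - 1*(-28732) = 193 + 28732 = 28925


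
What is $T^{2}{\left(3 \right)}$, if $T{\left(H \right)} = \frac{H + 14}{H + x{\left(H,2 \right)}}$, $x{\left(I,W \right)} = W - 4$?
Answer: $289$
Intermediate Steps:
$x{\left(I,W \right)} = -4 + W$
$T{\left(H \right)} = \frac{14 + H}{-2 + H}$ ($T{\left(H \right)} = \frac{H + 14}{H + \left(-4 + 2\right)} = \frac{14 + H}{H - 2} = \frac{14 + H}{-2 + H}$)
$T^{2}{\left(3 \right)} = \left(\frac{14 + 3}{-2 + 3}\right)^{2} = \left(1^{-1} \cdot 17\right)^{2} = \left(1 \cdot 17\right)^{2} = 17^{2} = 289$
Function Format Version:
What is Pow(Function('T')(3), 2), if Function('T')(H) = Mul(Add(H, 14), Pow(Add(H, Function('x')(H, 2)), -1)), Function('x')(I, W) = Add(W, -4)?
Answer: 289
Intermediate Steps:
Function('x')(I, W) = Add(-4, W)
Function('T')(H) = Mul(Pow(Add(-2, H), -1), Add(14, H)) (Function('T')(H) = Mul(Add(H, 14), Pow(Add(H, Add(-4, 2)), -1)) = Mul(Add(14, H), Pow(Add(H, -2), -1)) = Mul(Add(14, H), Pow(Add(-2, H), -1)) = Mul(Pow(Add(-2, H), -1), Add(14, H)))
Pow(Function('T')(3), 2) = Pow(Mul(Pow(Add(-2, 3), -1), Add(14, 3)), 2) = Pow(Mul(Pow(1, -1), 17), 2) = Pow(Mul(1, 17), 2) = Pow(17, 2) = 289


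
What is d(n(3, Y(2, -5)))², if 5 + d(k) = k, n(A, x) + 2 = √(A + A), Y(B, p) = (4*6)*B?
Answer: (7 - √6)² ≈ 20.707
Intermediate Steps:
Y(B, p) = 24*B
n(A, x) = -2 + √2*√A (n(A, x) = -2 + √(A + A) = -2 + √(2*A) = -2 + √2*√A)
d(k) = -5 + k
d(n(3, Y(2, -5)))² = (-5 + (-2 + √2*√3))² = (-5 + (-2 + √6))² = (-7 + √6)²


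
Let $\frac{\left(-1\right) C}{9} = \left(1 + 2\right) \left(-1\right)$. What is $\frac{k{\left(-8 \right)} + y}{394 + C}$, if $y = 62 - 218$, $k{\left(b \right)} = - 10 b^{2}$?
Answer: $- \frac{796}{421} \approx -1.8907$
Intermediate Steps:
$y = -156$ ($y = 62 - 218 = -156$)
$C = 27$ ($C = - 9 \left(1 + 2\right) \left(-1\right) = - 9 \cdot 3 \left(-1\right) = \left(-9\right) \left(-3\right) = 27$)
$\frac{k{\left(-8 \right)} + y}{394 + C} = \frac{- 10 \left(-8\right)^{2} - 156}{394 + 27} = \frac{\left(-10\right) 64 - 156}{421} = \left(-640 - 156\right) \frac{1}{421} = \left(-796\right) \frac{1}{421} = - \frac{796}{421}$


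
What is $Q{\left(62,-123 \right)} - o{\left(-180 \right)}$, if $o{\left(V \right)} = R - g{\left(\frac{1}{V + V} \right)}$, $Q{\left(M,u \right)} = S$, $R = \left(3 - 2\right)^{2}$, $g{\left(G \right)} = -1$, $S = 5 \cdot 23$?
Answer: $113$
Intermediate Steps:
$S = 115$
$R = 1$ ($R = 1^{2} = 1$)
$Q{\left(M,u \right)} = 115$
$o{\left(V \right)} = 2$ ($o{\left(V \right)} = 1 - -1 = 1 + 1 = 2$)
$Q{\left(62,-123 \right)} - o{\left(-180 \right)} = 115 - 2 = 113$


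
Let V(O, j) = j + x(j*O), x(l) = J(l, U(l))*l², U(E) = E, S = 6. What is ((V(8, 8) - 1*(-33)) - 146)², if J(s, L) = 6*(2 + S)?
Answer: 38613429009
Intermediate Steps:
J(s, L) = 48 (J(s, L) = 6*(2 + 6) = 6*8 = 48)
x(l) = 48*l²
V(O, j) = j + 48*O²*j² (V(O, j) = j + 48*(j*O)² = j + 48*(O*j)² = j + 48*(O²*j²) = j + 48*O²*j²)
((V(8, 8) - 1*(-33)) - 146)² = ((8*(1 + 48*8*8²) - 1*(-33)) - 146)² = ((8*(1 + 48*8*64) + 33) - 146)² = ((8*(1 + 24576) + 33) - 146)² = ((8*24577 + 33) - 146)² = ((196616 + 33) - 146)² = (196649 - 146)² = 196503² = 38613429009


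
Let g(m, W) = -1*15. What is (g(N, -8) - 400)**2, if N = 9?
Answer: 172225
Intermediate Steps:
g(m, W) = -15
(g(N, -8) - 400)**2 = (-15 - 400)**2 = (-415)**2 = 172225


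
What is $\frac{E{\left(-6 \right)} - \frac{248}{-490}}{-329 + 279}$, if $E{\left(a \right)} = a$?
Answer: $\frac{673}{6125} \approx 0.10988$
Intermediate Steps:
$\frac{E{\left(-6 \right)} - \frac{248}{-490}}{-329 + 279} = \frac{-6 - \frac{248}{-490}}{-329 + 279} = \frac{-6 - - \frac{124}{245}}{-50} = \left(-6 + \frac{124}{245}\right) \left(- \frac{1}{50}\right) = \left(- \frac{1346}{245}\right) \left(- \frac{1}{50}\right) = \frac{673}{6125}$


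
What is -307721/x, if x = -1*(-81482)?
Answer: -307721/81482 ≈ -3.7766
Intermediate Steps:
x = 81482
-307721/x = -307721/81482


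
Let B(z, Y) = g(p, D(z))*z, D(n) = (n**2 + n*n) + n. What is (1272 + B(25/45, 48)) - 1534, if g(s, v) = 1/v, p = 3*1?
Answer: -4969/19 ≈ -261.53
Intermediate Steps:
D(n) = n + 2*n**2 (D(n) = (n**2 + n**2) + n = 2*n**2 + n = n + 2*n**2)
p = 3
B(z, Y) = 1/(1 + 2*z) (B(z, Y) = z/((z*(1 + 2*z))) = (1/(z*(1 + 2*z)))*z = 1/(1 + 2*z))
(1272 + B(25/45, 48)) - 1534 = (1272 + 1/(1 + 2*(25/45))) - 1534 = (1272 + 1/(1 + 2*(25*(1/45)))) - 1534 = (1272 + 1/(1 + 2*(5/9))) - 1534 = (1272 + 1/(1 + 10/9)) - 1534 = (1272 + 1/(19/9)) - 1534 = (1272 + 9/19) - 1534 = 24177/19 - 1534 = -4969/19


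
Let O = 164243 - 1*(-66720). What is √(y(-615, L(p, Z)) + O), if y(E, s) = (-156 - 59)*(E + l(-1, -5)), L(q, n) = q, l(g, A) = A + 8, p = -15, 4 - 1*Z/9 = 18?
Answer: √362543 ≈ 602.12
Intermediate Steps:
Z = -126 (Z = 36 - 9*18 = 36 - 162 = -126)
l(g, A) = 8 + A
O = 230963 (O = 164243 + 66720 = 230963)
y(E, s) = -645 - 215*E (y(E, s) = (-156 - 59)*(E + (8 - 5)) = -215*(E + 3) = -215*(3 + E) = -645 - 215*E)
√(y(-615, L(p, Z)) + O) = √((-645 - 215*(-615)) + 230963) = √((-645 + 132225) + 230963) = √(131580 + 230963) = √362543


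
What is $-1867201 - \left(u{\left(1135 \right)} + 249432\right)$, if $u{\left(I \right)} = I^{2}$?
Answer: $-3404858$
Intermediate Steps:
$-1867201 - \left(u{\left(1135 \right)} + 249432\right) = -1867201 - \left(1135^{2} + 249432\right) = -1867201 - \left(1288225 + 249432\right) = -1867201 - 1537657 = -3404858$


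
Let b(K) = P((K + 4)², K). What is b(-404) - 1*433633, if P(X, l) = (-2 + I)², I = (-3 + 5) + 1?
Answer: -433632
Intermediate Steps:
I = 3 (I = 2 + 1 = 3)
P(X, l) = 1 (P(X, l) = (-2 + 3)² = 1² = 1)
b(K) = 1
b(-404) - 1*433633 = 1 - 1*433633 = 1 - 433633 = -433632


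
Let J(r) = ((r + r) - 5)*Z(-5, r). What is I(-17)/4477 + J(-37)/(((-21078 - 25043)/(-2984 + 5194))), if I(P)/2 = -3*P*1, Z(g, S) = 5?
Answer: 230170676/12146101 ≈ 18.950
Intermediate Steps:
J(r) = -25 + 10*r (J(r) = ((r + r) - 5)*5 = (2*r - 5)*5 = (-5 + 2*r)*5 = -25 + 10*r)
I(P) = -6*P (I(P) = 2*(-3*P*1) = 2*(-3*P) = -6*P)
I(-17)/4477 + J(-37)/(((-21078 - 25043)/(-2984 + 5194))) = -6*(-17)/4477 + (-25 + 10*(-37))/(((-21078 - 25043)/(-2984 + 5194))) = 102*(1/4477) + (-25 - 370)/((-46121/2210)) = 102/4477 - 395/((-46121*1/2210)) = 102/4477 - 395/(-2713/130) = 102/4477 - 395*(-130/2713) = 102/4477 + 51350/2713 = 230170676/12146101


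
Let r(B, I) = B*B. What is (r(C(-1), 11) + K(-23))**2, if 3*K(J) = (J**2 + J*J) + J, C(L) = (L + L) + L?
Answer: 125316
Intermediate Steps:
C(L) = 3*L (C(L) = 2*L + L = 3*L)
K(J) = J/3 + 2*J**2/3 (K(J) = ((J**2 + J*J) + J)/3 = ((J**2 + J**2) + J)/3 = (2*J**2 + J)/3 = (J + 2*J**2)/3 = J/3 + 2*J**2/3)
r(B, I) = B**2
(r(C(-1), 11) + K(-23))**2 = ((3*(-1))**2 + (1/3)*(-23)*(1 + 2*(-23)))**2 = ((-3)**2 + (1/3)*(-23)*(1 - 46))**2 = (9 + (1/3)*(-23)*(-45))**2 = (9 + 345)**2 = 354**2 = 125316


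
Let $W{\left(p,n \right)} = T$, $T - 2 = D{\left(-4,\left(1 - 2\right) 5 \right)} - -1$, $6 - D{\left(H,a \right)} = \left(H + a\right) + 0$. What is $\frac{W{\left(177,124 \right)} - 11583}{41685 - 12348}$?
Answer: $- \frac{3855}{9779} \approx -0.39421$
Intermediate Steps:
$D{\left(H,a \right)} = 6 - H - a$ ($D{\left(H,a \right)} = 6 - \left(\left(H + a\right) + 0\right) = 6 - \left(H + a\right) = 6 - H - a$)
$T = 18$ ($T = 2 - \left(-11 + \left(1 - 2\right) 5\right) = 2 + \left(\left(6 + 4 - \left(-1\right) 5\right) + 1\right) = 2 + \left(\left(6 + 4 - -5\right) + 1\right) = 2 + \left(\left(6 + 4 + 5\right) + 1\right) = 2 + \left(15 + 1\right) = 2 + 16 = 18$)
$W{\left(p,n \right)} = 18$
$\frac{W{\left(177,124 \right)} - 11583}{41685 - 12348} = \frac{18 - 11583}{41685 - 12348} = - \frac{11565}{29337} = \left(-11565\right) \frac{1}{29337} = - \frac{3855}{9779}$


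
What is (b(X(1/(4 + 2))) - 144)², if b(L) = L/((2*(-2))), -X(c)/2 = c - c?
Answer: 20736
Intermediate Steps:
X(c) = 0 (X(c) = -2*(c - c) = -2*0 = 0)
b(L) = -L/4 (b(L) = L/(-4) = L*(-¼) = -L/4)
(b(X(1/(4 + 2))) - 144)² = (-¼*0 - 144)² = (0 - 144)² = (-144)² = 20736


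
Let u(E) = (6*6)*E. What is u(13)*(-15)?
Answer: -7020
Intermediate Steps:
u(E) = 36*E
u(13)*(-15) = (36*13)*(-15) = 468*(-15) = -7020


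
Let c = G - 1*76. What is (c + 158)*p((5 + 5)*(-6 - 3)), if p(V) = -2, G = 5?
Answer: -174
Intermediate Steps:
c = -71 (c = 5 - 1*76 = 5 - 76 = -71)
(c + 158)*p((5 + 5)*(-6 - 3)) = (-71 + 158)*(-2) = 87*(-2) = -174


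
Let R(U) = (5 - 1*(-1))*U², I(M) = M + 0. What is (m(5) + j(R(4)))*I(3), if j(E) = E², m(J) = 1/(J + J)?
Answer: 276483/10 ≈ 27648.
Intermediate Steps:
I(M) = M
m(J) = 1/(2*J)
R(U) = 6*U² (R(U) = (5 + 1)*U² = 6*U²)
(m(5) + j(R(4)))*I(3) = ((½)/5 + (6*4²)²)*3 = ((½)*(⅕) + (6*16)²)*3 = (⅒ + 96²)*3 = (⅒ + 9216)*3 = (92161/10)*3 = 276483/10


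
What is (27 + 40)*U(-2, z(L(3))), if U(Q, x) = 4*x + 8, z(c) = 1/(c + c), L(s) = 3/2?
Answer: 1876/3 ≈ 625.33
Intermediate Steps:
L(s) = 3/2 (L(s) = 3*(1/2) = 3/2)
z(c) = 1/(2*c)
U(Q, x) = 8 + 4*x
(27 + 40)*U(-2, z(L(3))) = (27 + 40)*(8 + 4*(1/(2*(3/2)))) = 67*(8 + 4*((1/2)*(2/3))) = 67*(8 + 4*(1/3)) = 67*(8 + 4/3) = 67*(28/3) = 1876/3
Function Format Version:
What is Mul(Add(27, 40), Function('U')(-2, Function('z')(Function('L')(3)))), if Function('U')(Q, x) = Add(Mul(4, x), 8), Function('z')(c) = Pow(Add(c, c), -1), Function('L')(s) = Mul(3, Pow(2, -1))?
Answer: Rational(1876, 3) ≈ 625.33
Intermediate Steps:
Function('L')(s) = Rational(3, 2) (Function('L')(s) = Mul(3, Rational(1, 2)) = Rational(3, 2))
Function('z')(c) = Mul(Rational(1, 2), Pow(c, -1)) (Function('z')(c) = Pow(Mul(2, c), -1) = Mul(Rational(1, 2), Pow(c, -1)))
Function('U')(Q, x) = Add(8, Mul(4, x))
Mul(Add(27, 40), Function('U')(-2, Function('z')(Function('L')(3)))) = Mul(Add(27, 40), Add(8, Mul(4, Mul(Rational(1, 2), Pow(Rational(3, 2), -1))))) = Mul(67, Add(8, Mul(4, Mul(Rational(1, 2), Rational(2, 3))))) = Mul(67, Add(8, Mul(4, Rational(1, 3)))) = Mul(67, Add(8, Rational(4, 3))) = Mul(67, Rational(28, 3)) = Rational(1876, 3)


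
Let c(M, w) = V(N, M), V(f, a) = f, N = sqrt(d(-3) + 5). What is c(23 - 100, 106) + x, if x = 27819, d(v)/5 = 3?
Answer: 27819 + 2*sqrt(5) ≈ 27823.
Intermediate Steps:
d(v) = 15 (d(v) = 5*3 = 15)
N = 2*sqrt(5) (N = sqrt(15 + 5) = sqrt(20) = 2*sqrt(5) ≈ 4.4721)
c(M, w) = 2*sqrt(5)
c(23 - 100, 106) + x = 2*sqrt(5) + 27819 = 27819 + 2*sqrt(5)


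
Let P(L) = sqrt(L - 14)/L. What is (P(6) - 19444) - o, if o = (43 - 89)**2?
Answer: -21560 + I*sqrt(2)/3 ≈ -21560.0 + 0.4714*I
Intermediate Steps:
P(L) = sqrt(-14 + L)/L
o = 2116 (o = (-46)**2 = 2116)
(P(6) - 19444) - o = (sqrt(-14 + 6)/6 - 19444) - 1*2116 = (sqrt(-8)/6 - 19444) - 2116 = ((2*I*sqrt(2))/6 - 19444) - 2116 = (I*sqrt(2)/3 - 19444) - 2116 = (-19444 + I*sqrt(2)/3) - 2116 = -21560 + I*sqrt(2)/3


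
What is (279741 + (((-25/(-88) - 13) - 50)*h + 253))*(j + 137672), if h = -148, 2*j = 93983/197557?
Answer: 346181460885353961/8692508 ≈ 3.9825e+10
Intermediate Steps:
j = 93983/395114 (j = (93983/197557)/2 = (93983*(1/197557))/2 = (1/2)*(93983/197557) = 93983/395114 ≈ 0.23786)
(279741 + (((-25/(-88) - 13) - 50)*h + 253))*(j + 137672) = (279741 + (((-25/(-88) - 13) - 50)*(-148) + 253))*(93983/395114 + 137672) = (279741 + (((-25*(-1/88) - 13) - 50)*(-148) + 253))*(54396228591/395114) = (279741 + (((25/88 - 13) - 50)*(-148) + 253))*(54396228591/395114) = (279741 + ((-1119/88 - 50)*(-148) + 253))*(54396228591/395114) = (279741 + (-5519/88*(-148) + 253))*(54396228591/395114) = (279741 + (204203/22 + 253))*(54396228591/395114) = (279741 + 209769/22)*(54396228591/395114) = (6364071/22)*(54396228591/395114) = 346181460885353961/8692508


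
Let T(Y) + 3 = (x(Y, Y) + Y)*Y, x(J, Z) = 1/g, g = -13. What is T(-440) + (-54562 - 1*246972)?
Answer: -1402741/13 ≈ -1.0790e+5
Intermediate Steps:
x(J, Z) = -1/13 (x(J, Z) = 1/(-13) = -1/13)
T(Y) = -3 + Y*(-1/13 + Y) (T(Y) = -3 + (-1/13 + Y)*Y = -3 + Y*(-1/13 + Y))
T(-440) + (-54562 - 1*246972) = (-3 + (-440)² - 1/13*(-440)) + (-54562 - 1*246972) = (-3 + 193600 + 440/13) + (-54562 - 246972) = 2517201/13 - 301534 = -1402741/13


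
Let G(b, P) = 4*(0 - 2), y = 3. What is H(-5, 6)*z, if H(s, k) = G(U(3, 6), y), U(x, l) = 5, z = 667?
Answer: -5336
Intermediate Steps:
G(b, P) = -8 (G(b, P) = 4*(-2) = -8)
H(s, k) = -8
H(-5, 6)*z = -8*667 = -5336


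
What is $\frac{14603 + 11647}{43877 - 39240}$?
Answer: $\frac{26250}{4637} \approx 5.661$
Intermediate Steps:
$\frac{14603 + 11647}{43877 - 39240} = \frac{26250}{43877 - 39240} = \frac{26250}{4637}$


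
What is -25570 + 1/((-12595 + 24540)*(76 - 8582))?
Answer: -2598018626901/101604170 ≈ -25570.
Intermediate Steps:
-25570 + 1/((-12595 + 24540)*(76 - 8582)) = -25570 + 1/(11945*(-8506)) = -25570 + 1/(-101604170) = -25570 - 1/101604170 = -2598018626901/101604170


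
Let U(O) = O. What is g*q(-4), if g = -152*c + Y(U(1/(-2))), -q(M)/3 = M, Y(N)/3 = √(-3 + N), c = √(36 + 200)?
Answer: -3648*√59 + 18*I*√14 ≈ -28021.0 + 67.35*I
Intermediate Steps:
c = 2*√59 (c = √236 = 2*√59 ≈ 15.362)
Y(N) = 3*√(-3 + N)
q(M) = -3*M
g = -304*√59 + 3*I*√14/2 (g = -304*√59 + 3*√(-3 + 1/(-2)) = -304*√59 + 3*√(-3 - ½) = -304*√59 + 3*√(-7/2) = -304*√59 + 3*(I*√14/2) = -304*√59 + 3*I*√14/2 ≈ -2335.1 + 5.6125*I)
g*q(-4) = (-304*√59 + 3*I*√14/2)*(-3*(-4)) = (-304*√59 + 3*I*√14/2)*12 = -3648*√59 + 18*I*√14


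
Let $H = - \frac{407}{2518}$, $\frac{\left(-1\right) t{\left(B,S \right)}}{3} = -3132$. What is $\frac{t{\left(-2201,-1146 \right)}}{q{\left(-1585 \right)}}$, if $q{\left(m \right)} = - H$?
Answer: $\frac{23659128}{407} \approx 58131.0$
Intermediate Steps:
$t{\left(B,S \right)} = 9396$ ($t{\left(B,S \right)} = \left(-3\right) \left(-3132\right) = 9396$)
$H = - \frac{407}{2518}$ ($H = \left(-407\right) \frac{1}{2518} = - \frac{407}{2518} \approx -0.16164$)
$q{\left(m \right)} = \frac{407}{2518}$ ($q{\left(m \right)} = \left(-1\right) \left(- \frac{407}{2518}\right) = \frac{407}{2518}$)
$\frac{t{\left(-2201,-1146 \right)}}{q{\left(-1585 \right)}} = \frac{9396}{\frac{407}{2518}} = 9396 \cdot \frac{2518}{407} = \frac{23659128}{407}$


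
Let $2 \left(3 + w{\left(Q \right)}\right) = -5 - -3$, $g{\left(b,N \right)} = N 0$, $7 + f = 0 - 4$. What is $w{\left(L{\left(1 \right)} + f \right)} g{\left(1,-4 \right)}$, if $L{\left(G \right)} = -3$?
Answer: $0$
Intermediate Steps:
$f = -11$ ($f = -7 + \left(0 - 4\right) = -7 - 4 = -11$)
$g{\left(b,N \right)} = 0$
$w{\left(Q \right)} = -4$ ($w{\left(Q \right)} = -3 + \frac{-5 - -3}{2} = -3 + \frac{-5 + 3}{2} = -3 + \frac{1}{2} \left(-2\right) = -3 - 1 = -4$)
$w{\left(L{\left(1 \right)} + f \right)} g{\left(1,-4 \right)} = \left(-4\right) 0 = 0$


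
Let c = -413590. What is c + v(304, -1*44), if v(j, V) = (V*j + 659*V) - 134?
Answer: -456096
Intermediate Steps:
v(j, V) = -134 + 659*V + V*j (v(j, V) = (659*V + V*j) - 134 = -134 + 659*V + V*j)
c + v(304, -1*44) = -413590 + (-134 + 659*(-1*44) - 1*44*304) = -413590 + (-134 + 659*(-44) - 44*304) = -413590 + (-134 - 28996 - 13376) = -413590 - 42506 = -456096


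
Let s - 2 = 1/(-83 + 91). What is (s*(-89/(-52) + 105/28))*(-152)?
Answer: -22933/13 ≈ -1764.1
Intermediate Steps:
s = 17/8 (s = 2 + 1/(-83 + 91) = 2 + 1/8 = 2 + ⅛ = 17/8 ≈ 2.1250)
(s*(-89/(-52) + 105/28))*(-152) = (17*(-89/(-52) + 105/28)/8)*(-152) = (17*(-89*(-1/52) + 105*(1/28))/8)*(-152) = (17*(89/52 + 15/4)/8)*(-152) = ((17/8)*(71/13))*(-152) = (1207/104)*(-152) = -22933/13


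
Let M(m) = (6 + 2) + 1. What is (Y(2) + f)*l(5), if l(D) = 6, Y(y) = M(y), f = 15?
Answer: 144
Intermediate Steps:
M(m) = 9 (M(m) = 8 + 1 = 9)
Y(y) = 9
(Y(2) + f)*l(5) = (9 + 15)*6 = 24*6 = 144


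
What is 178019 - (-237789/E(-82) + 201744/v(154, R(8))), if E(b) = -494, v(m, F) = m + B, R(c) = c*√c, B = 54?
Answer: 87224455/494 ≈ 1.7657e+5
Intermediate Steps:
R(c) = c^(3/2)
v(m, F) = 54 + m (v(m, F) = m + 54 = 54 + m)
178019 - (-237789/E(-82) + 201744/v(154, R(8))) = 178019 - (-237789/(-494) + 201744/(54 + 154)) = 178019 - (-237789*(-1/494) + 201744/208) = 178019 - (237789/494 + 201744*(1/208)) = 178019 - (237789/494 + 12609/13) = 178019 - 1*716931/494 = 178019 - 716931/494 = 87224455/494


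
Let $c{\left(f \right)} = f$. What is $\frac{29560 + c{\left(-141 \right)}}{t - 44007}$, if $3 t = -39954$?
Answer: $- \frac{29419}{57325} \approx -0.5132$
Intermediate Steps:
$t = -13318$ ($t = \frac{1}{3} \left(-39954\right) = -13318$)
$\frac{29560 + c{\left(-141 \right)}}{t - 44007} = \frac{29560 - 141}{-13318 - 44007} = \frac{29419}{-57325} = 29419 \left(- \frac{1}{57325}\right) = - \frac{29419}{57325}$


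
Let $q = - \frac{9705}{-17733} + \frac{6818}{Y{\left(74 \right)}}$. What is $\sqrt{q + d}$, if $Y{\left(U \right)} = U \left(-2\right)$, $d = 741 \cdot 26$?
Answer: $\frac{\sqrt{3677473746917810}}{437414} \approx 138.64$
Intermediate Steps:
$d = 19266$
$Y{\left(U \right)} = - 2 U$
$q = - \frac{19911209}{437414}$ ($q = - \frac{9705}{-17733} + \frac{6818}{\left(-2\right) 74} = \left(-9705\right) \left(- \frac{1}{17733}\right) + \frac{6818}{-148} = \frac{3235}{5911} + 6818 \left(- \frac{1}{148}\right) = \frac{3235}{5911} - \frac{3409}{74} = - \frac{19911209}{437414} \approx -45.52$)
$\sqrt{q + d} = \sqrt{- \frac{19911209}{437414} + 19266} = \sqrt{\frac{8407306915}{437414}} = \frac{\sqrt{3677473746917810}}{437414}$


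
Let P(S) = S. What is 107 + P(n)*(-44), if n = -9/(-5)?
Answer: 139/5 ≈ 27.800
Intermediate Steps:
n = 9/5 (n = -9*(-1/5) = 9/5 ≈ 1.8000)
107 + P(n)*(-44) = 107 + (9/5)*(-44) = 107 - 396/5 = 139/5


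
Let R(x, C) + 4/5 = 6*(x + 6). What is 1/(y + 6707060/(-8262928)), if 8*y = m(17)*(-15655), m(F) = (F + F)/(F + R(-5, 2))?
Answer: -114648126/343695301595 ≈ -0.00033358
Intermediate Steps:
R(x, C) = 176/5 + 6*x (R(x, C) = -4/5 + 6*(x + 6) = -4/5 + 6*(6 + x) = -4/5 + (36 + 6*x) = 176/5 + 6*x)
m(F) = 2*F/(26/5 + F) (m(F) = (F + F)/(F + (176/5 + 6*(-5))) = (2*F)/(F + (176/5 - 30)) = (2*F)/(F + 26/5) = (2*F)/(26/5 + F) = 2*F/(26/5 + F))
y = -1330675/444 (y = ((10*17/(26 + 5*17))*(-15655))/8 = ((10*17/(26 + 85))*(-15655))/8 = ((10*17/111)*(-15655))/8 = ((10*17*(1/111))*(-15655))/8 = ((170/111)*(-15655))/8 = (1/8)*(-2661350/111) = -1330675/444 ≈ -2997.0)
1/(y + 6707060/(-8262928)) = 1/(-1330675/444 + 6707060/(-8262928)) = 1/(-1330675/444 + 6707060*(-1/8262928)) = 1/(-1330675/444 - 1676765/2065732) = 1/(-343695301595/114648126) = -114648126/343695301595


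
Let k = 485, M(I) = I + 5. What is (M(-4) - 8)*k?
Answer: -3395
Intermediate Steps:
M(I) = 5 + I
(M(-4) - 8)*k = ((5 - 4) - 8)*485 = (1 - 8)*485 = -7*485 = -3395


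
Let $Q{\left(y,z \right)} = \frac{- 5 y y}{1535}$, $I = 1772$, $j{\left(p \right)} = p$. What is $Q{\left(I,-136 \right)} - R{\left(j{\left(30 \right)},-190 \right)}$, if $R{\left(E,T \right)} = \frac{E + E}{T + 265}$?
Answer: $- \frac{15701148}{1535} \approx -10229.0$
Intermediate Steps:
$R{\left(E,T \right)} = \frac{2 E}{265 + T}$
$Q{\left(y,z \right)} = - \frac{y^{2}}{307}$ ($Q{\left(y,z \right)} = - 5 y^{2} \cdot \frac{1}{1535} = - \frac{y^{2}}{307}$)
$Q{\left(I,-136 \right)} - R{\left(j{\left(30 \right)},-190 \right)} = - \frac{1772^{2}}{307} - 2 \cdot 30 \frac{1}{265 - 190} = \left(- \frac{1}{307}\right) 3139984 - 2 \cdot 30 \cdot \frac{1}{75} = - \frac{3139984}{307} - 2 \cdot 30 \cdot \frac{1}{75} = - \frac{3139984}{307} - \frac{4}{5} = - \frac{15701148}{1535}$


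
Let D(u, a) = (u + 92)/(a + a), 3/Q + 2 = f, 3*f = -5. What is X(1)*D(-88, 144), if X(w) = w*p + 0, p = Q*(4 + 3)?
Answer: -7/88 ≈ -0.079545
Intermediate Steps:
f = -5/3 (f = (1/3)*(-5) = -5/3 ≈ -1.6667)
Q = -9/11 (Q = 3/(-2 - 5/3) = 3/(-11/3) = 3*(-3/11) = -9/11 ≈ -0.81818)
p = -63/11 (p = -9*(4 + 3)/11 = -9/11*7 = -63/11 ≈ -5.7273)
X(w) = -63*w/11 (X(w) = w*(-63/11) + 0 = -63*w/11 + 0 = -63*w/11)
D(u, a) = (92 + u)/(2*a) (D(u, a) = (92 + u)/((2*a)) = (92 + u)*(1/(2*a)) = (92 + u)/(2*a))
X(1)*D(-88, 144) = (-63/11*1)*((1/2)*(92 - 88)/144) = -63*4/(22*144) = -63/11*1/72 = -7/88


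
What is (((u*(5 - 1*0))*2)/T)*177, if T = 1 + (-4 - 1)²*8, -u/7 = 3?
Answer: -12390/67 ≈ -184.93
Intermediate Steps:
u = -21 (u = -7*3 = -21)
T = 201 (T = 1 + (-5)²*8 = 1 + 25*8 = 1 + 200 = 201)
(((u*(5 - 1*0))*2)/T)*177 = ((-21*(5 - 1*0)*2)/201)*177 = ((-21*(5 + 0)*2)*(1/201))*177 = ((-21*5*2)*(1/201))*177 = (-105*2*(1/201))*177 = -210*1/201*177 = -70/67*177 = -12390/67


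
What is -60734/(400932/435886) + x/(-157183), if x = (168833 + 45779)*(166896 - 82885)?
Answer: -2847458141371379/15754923639 ≈ -1.8073e+5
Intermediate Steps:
x = 18029768732 (x = 214612*84011 = 18029768732)
-60734/(400932/435886) + x/(-157183) = -60734/(400932/435886) + 18029768732/(-157183) = -60734/(400932*(1/435886)) + 18029768732*(-1/157183) = -60734/200466/217943 - 18029768732/157183 = -60734*217943/200466 - 18029768732/157183 = -6618275081/100233 - 18029768732/157183 = -2847458141371379/15754923639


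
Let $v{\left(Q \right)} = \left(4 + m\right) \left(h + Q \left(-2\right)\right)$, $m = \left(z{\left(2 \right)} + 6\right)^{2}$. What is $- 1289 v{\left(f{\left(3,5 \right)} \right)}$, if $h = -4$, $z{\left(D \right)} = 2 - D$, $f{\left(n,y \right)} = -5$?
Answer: $-309360$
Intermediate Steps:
$m = 36$ ($m = \left(\left(2 - 2\right) + 6\right)^{2} = \left(0 + 6\right)^{2} = 6^{2} = 36$)
$v{\left(Q \right)} = -160 - 80 Q$ ($v{\left(Q \right)} = \left(4 + 36\right) \left(-4 + Q \left(-2\right)\right) = 40 \left(-4 - 2 Q\right) = -160 - 80 Q$)
$- 1289 v{\left(f{\left(3,5 \right)} \right)} = - 1289 \left(-160 - -400\right) = - 1289 \left(-160 + 400\right) = \left(-1289\right) 240 = -309360$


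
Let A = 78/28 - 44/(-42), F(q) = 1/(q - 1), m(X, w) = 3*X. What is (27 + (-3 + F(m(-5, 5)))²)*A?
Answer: 214199/1536 ≈ 139.45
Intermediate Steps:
F(q) = 1/(-1 + q)
A = 23/6 (A = 78*(1/28) - 44*(-1/42) = 39/14 + 22/21 = 23/6 ≈ 3.8333)
(27 + (-3 + F(m(-5, 5)))²)*A = (27 + (-3 + 1/(-1 + 3*(-5)))²)*(23/6) = (27 + (-3 + 1/(-1 - 15))²)*(23/6) = (27 + (-3 + 1/(-16))²)*(23/6) = (27 + (-3 - 1/16)²)*(23/6) = (27 + (-49/16)²)*(23/6) = (27 + 2401/256)*(23/6) = (9313/256)*(23/6) = 214199/1536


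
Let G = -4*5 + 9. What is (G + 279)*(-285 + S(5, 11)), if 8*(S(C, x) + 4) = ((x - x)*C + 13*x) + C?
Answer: -72494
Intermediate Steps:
S(C, x) = -4 + C/8 + 13*x/8 (S(C, x) = -4 + (((x - x)*C + 13*x) + C)/8 = -4 + ((0*C + 13*x) + C)/8 = -4 + ((0 + 13*x) + C)/8 = -4 + (13*x + C)/8 = -4 + (C + 13*x)/8 = -4 + (C/8 + 13*x/8) = -4 + C/8 + 13*x/8)
G = -11 (G = -20 + 9 = -11)
(G + 279)*(-285 + S(5, 11)) = (-11 + 279)*(-285 + (-4 + (⅛)*5 + (13/8)*11)) = 268*(-285 + (-4 + 5/8 + 143/8)) = 268*(-285 + 29/2) = 268*(-541/2) = -72494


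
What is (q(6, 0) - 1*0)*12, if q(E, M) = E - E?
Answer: 0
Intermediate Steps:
q(E, M) = 0
(q(6, 0) - 1*0)*12 = (0 - 1*0)*12 = (0 + 0)*12 = 0*12 = 0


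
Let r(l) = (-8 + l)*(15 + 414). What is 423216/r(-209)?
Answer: -141072/31031 ≈ -4.5462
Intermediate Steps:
r(l) = -3432 + 429*l (r(l) = (-8 + l)*429 = -3432 + 429*l)
423216/r(-209) = 423216/(-3432 + 429*(-209)) = 423216/(-3432 - 89661) = 423216/(-93093) = 423216*(-1/93093) = -141072/31031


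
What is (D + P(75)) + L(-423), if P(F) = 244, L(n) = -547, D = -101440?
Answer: -101743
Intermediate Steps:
(D + P(75)) + L(-423) = (-101440 + 244) - 547 = -101196 - 547 = -101743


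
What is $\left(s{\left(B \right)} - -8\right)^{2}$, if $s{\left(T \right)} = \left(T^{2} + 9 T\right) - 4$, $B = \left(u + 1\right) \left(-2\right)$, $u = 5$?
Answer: $1600$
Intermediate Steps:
$B = -12$ ($B = \left(5 + 1\right) \left(-2\right) = 6 \left(-2\right) = -12$)
$s{\left(T \right)} = -4 + T^{2} + 9 T$
$\left(s{\left(B \right)} - -8\right)^{2} = \left(\left(-4 + \left(-12\right)^{2} + 9 \left(-12\right)\right) - -8\right)^{2} = \left(\left(-4 + 144 - 108\right) + \left(-52 + 60\right)\right)^{2} = \left(32 + 8\right)^{2} = 40^{2} = 1600$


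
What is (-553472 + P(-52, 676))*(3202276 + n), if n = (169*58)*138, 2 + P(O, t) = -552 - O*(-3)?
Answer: -2524272409264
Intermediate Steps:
P(O, t) = -554 + 3*O (P(O, t) = -2 + (-552 - O*(-3)) = -2 + (-552 - (-3)*O) = -2 + (-552 + 3*O) = -554 + 3*O)
n = 1352676 (n = 9802*138 = 1352676)
(-553472 + P(-52, 676))*(3202276 + n) = (-553472 + (-554 + 3*(-52)))*(3202276 + 1352676) = (-553472 + (-554 - 156))*4554952 = (-553472 - 710)*4554952 = -554182*4554952 = -2524272409264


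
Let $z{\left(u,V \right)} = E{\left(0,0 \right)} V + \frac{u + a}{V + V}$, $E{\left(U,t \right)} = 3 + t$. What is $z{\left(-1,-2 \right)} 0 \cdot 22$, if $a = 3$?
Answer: $0$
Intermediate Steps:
$z{\left(u,V \right)} = 3 V + \frac{3 + u}{2 V}$ ($z{\left(u,V \right)} = \left(3 + 0\right) V + \frac{u + 3}{V + V} = 3 V + \frac{3 + u}{2 V}$)
$z{\left(-1,-2 \right)} 0 \cdot 22 = \frac{3 - 1 + 6 \left(-2\right)^{2}}{2 \left(-2\right)} 0 \cdot 22 = \frac{1}{2} \left(- \frac{1}{2}\right) \left(3 - 1 + 6 \cdot 4\right) 0 \cdot 22 = \frac{1}{2} \left(- \frac{1}{2}\right) \left(3 - 1 + 24\right) 0 \cdot 22 = \frac{1}{2} \left(- \frac{1}{2}\right) 26 \cdot 0 \cdot 22 = \left(- \frac{13}{2}\right) 0 \cdot 22 = 0 \cdot 22 = 0$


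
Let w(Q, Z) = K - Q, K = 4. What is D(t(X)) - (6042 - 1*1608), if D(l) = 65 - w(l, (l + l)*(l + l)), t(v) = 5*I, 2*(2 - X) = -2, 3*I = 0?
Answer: -4373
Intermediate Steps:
I = 0 (I = (⅓)*0 = 0)
X = 3 (X = 2 - ½*(-2) = 2 + 1 = 3)
t(v) = 0 (t(v) = 5*0 = 0)
w(Q, Z) = 4 - Q
D(l) = 61 + l (D(l) = 65 - (4 - l) = 65 + (-4 + l) = 61 + l)
D(t(X)) - (6042 - 1*1608) = (61 + 0) - (6042 - 1*1608) = 61 - (6042 - 1608) = 61 - 1*4434 = 61 - 4434 = -4373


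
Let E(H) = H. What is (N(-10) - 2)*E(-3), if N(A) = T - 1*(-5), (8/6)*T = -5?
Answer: 9/4 ≈ 2.2500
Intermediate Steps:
T = -15/4 (T = (3/4)*(-5) = -15/4 ≈ -3.7500)
N(A) = 5/4 (N(A) = -15/4 - 1*(-5) = -15/4 + 5 = 5/4)
(N(-10) - 2)*E(-3) = (5/4 - 2)*(-3) = -3/4*(-3) = 9/4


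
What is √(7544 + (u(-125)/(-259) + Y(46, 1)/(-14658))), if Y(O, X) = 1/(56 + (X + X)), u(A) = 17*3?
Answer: √1866118517221701351/15728034 ≈ 86.855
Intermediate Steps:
u(A) = 51
Y(O, X) = 1/(56 + 2*X)
√(7544 + (u(-125)/(-259) + Y(46, 1)/(-14658))) = √(7544 + (51/(-259) + (1/(2*(28 + 1)))/(-14658))) = √(7544 + (51*(-1/259) + ((½)/29)*(-1/14658))) = √(7544 + (-51/259 + ((½)*(1/29))*(-1/14658))) = √(7544 + (-51/259 + (1/58)*(-1/14658))) = √(7544 + (-51/259 - 1/850164)) = √(7544 - 6194089/31456068) = √(237298382903/31456068) = √1866118517221701351/15728034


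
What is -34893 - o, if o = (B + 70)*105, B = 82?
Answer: -50853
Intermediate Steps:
o = 15960 (o = (82 + 70)*105 = 152*105 = 15960)
-34893 - o = -34893 - 1*15960 = -34893 - 15960 = -50853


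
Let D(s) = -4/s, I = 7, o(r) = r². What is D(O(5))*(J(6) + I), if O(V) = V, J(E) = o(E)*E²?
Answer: -5212/5 ≈ -1042.4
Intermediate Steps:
J(E) = E⁴ (J(E) = E²*E² = E⁴)
D(O(5))*(J(6) + I) = (-4/5)*(6⁴ + 7) = (-4*⅕)*(1296 + 7) = -⅘*1303 = -5212/5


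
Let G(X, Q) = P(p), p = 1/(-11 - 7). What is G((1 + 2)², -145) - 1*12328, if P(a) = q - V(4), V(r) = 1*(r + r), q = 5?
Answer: -12331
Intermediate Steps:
V(r) = 2*r (V(r) = 1*(2*r) = 2*r)
p = -1/18 (p = 1/(-18) = -1/18 ≈ -0.055556)
P(a) = -3 (P(a) = 5 - 2*4 = 5 - 1*8 = 5 - 8 = -3)
G(X, Q) = -3
G((1 + 2)², -145) - 1*12328 = -3 - 1*12328 = -3 - 12328 = -12331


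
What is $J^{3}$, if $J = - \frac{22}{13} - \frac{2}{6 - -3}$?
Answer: $- \frac{11239424}{1601613} \approx -7.0176$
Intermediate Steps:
$J = - \frac{224}{117}$ ($J = \left(-22\right) \frac{1}{13} - \frac{2}{6 + 3} = - \frac{22}{13} - \frac{2}{9} = - \frac{224}{117} \approx -1.9145$)
$J^{3} = \left(- \frac{224}{117}\right)^{3} = - \frac{11239424}{1601613}$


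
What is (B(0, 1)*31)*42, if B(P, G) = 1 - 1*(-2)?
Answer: 3906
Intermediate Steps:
B(P, G) = 3 (B(P, G) = 1 + 2 = 3)
(B(0, 1)*31)*42 = (3*31)*42 = 93*42 = 3906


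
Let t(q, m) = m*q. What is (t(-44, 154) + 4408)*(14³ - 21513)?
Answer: 44444992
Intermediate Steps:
(t(-44, 154) + 4408)*(14³ - 21513) = (154*(-44) + 4408)*(14³ - 21513) = (-6776 + 4408)*(2744 - 21513) = -2368*(-18769) = 44444992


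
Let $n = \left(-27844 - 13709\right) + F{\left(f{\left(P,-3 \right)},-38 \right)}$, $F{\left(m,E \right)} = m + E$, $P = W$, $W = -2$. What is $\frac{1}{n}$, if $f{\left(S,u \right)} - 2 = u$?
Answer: $- \frac{1}{41592} \approx -2.4043 \cdot 10^{-5}$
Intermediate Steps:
$P = -2$
$f{\left(S,u \right)} = 2 + u$
$F{\left(m,E \right)} = E + m$
$n = -41592$ ($n = \left(-27844 - 13709\right) + \left(-38 + \left(2 - 3\right)\right) = -41553 - 39 = -41592$)
$\frac{1}{n} = \frac{1}{-41592} = - \frac{1}{41592}$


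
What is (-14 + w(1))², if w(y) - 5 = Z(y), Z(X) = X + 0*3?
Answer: 64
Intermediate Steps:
Z(X) = X (Z(X) = X + 0 = X)
w(y) = 5 + y
(-14 + w(1))² = (-14 + (5 + 1))² = (-14 + 6)² = (-8)² = 64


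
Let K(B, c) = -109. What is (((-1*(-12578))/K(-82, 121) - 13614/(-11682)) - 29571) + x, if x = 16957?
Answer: -2701222967/212223 ≈ -12728.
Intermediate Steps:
(((-1*(-12578))/K(-82, 121) - 13614/(-11682)) - 29571) + x = ((-1*(-12578)/(-109) - 13614/(-11682)) - 29571) + 16957 = ((12578*(-1/109) - 13614*(-1/11682)) - 29571) + 16957 = ((-12578/109 + 2269/1947) - 29571) + 16957 = (-24242045/212223 - 29571) + 16957 = -6299888378/212223 + 16957 = -2701222967/212223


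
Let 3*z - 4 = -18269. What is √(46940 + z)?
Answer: √367665/3 ≈ 202.12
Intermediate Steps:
z = -18265/3 (z = 4/3 + (⅓)*(-18269) = 4/3 - 18269/3 = -18265/3 ≈ -6088.3)
√(46940 + z) = √(46940 - 18265/3) = √(122555/3) = √367665/3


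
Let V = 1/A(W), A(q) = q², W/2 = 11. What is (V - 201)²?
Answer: 9463982089/234256 ≈ 40400.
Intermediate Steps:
W = 22 (W = 2*11 = 22)
V = 1/484 (V = 1/(22²) = 1/484 ≈ 0.0020661)
(V - 201)² = (1/484 - 201)² = (-97283/484)² = 9463982089/234256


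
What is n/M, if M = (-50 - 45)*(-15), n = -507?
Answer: -169/475 ≈ -0.35579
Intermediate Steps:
M = 1425 (M = -95*(-15) = 1425)
n/M = -507/1425 = -507*1/1425 = -169/475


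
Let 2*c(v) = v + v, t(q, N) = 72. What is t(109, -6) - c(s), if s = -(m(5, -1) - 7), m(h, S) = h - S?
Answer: 71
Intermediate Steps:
s = 1 (s = -((5 - 1*(-1)) - 7) = -((5 + 1) - 7) = -(6 - 7) = -1*(-1) = 1)
c(v) = v (c(v) = (v + v)/2 = (2*v)/2 = v)
t(109, -6) - c(s) = 72 - 1*1 = 72 - 1 = 71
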